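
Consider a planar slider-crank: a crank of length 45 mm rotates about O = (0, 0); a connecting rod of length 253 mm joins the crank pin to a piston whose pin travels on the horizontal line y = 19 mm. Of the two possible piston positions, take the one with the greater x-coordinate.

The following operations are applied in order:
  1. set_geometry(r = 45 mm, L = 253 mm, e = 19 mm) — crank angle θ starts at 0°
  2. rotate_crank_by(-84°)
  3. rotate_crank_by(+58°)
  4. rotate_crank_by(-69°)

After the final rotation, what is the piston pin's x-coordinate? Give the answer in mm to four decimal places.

set_geometry: r = 45 mm, L = 253 mm, e = 19 mm; θ ← 0°
rotate_crank_by(-84°): θ ← 0° -84° = -84°
rotate_crank_by(+58°): θ ← -84° +58° = -26°
rotate_crank_by(-69°): θ ← -26° -69° = -95°
crank pin P = (r cos θ, r sin θ) = (-3.922008, -44.828761)
h = r sin θ − e = -44.828761 − 19 = -63.828761
x = r cos θ + √(L² − h²) = -3.922008 + √(64009.0 − 4074.1108) = -3.922008 + 244.816031 = 240.894023

240.8940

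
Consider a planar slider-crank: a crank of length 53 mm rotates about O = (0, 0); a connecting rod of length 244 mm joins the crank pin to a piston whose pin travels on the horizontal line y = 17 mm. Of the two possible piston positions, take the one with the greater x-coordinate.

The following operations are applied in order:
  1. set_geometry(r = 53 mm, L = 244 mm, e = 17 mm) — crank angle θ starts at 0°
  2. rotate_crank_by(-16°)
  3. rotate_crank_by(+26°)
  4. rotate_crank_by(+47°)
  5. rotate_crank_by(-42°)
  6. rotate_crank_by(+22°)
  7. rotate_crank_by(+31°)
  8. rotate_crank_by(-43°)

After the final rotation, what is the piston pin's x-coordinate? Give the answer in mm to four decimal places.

set_geometry: r = 53 mm, L = 244 mm, e = 17 mm; θ ← 0°
rotate_crank_by(-16°): θ ← 0° -16° = -16°
rotate_crank_by(+26°): θ ← -16° +26° = 10°
rotate_crank_by(+47°): θ ← 10° +47° = 57°
rotate_crank_by(-42°): θ ← 57° -42° = 15°
rotate_crank_by(+22°): θ ← 15° +22° = 37°
rotate_crank_by(+31°): θ ← 37° +31° = 68°
rotate_crank_by(-43°): θ ← 68° -43° = 25°
crank pin P = (r cos θ, r sin θ) = (48.034313, 22.398768)
h = r sin θ − e = 22.398768 − 17 = 5.398768
x = r cos θ + √(L² − h²) = 48.034313 + √(59536.0 − 29.1467) = 48.034313 + 243.940266 = 291.974579

291.9746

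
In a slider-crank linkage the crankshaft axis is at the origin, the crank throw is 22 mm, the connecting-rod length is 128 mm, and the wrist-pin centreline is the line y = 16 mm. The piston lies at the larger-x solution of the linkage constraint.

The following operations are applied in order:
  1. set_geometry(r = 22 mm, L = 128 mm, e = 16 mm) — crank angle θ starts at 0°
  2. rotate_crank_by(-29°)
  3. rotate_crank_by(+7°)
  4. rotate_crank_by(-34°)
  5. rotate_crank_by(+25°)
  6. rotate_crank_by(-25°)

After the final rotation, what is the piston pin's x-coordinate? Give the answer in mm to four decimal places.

135.6380

set_geometry: r = 22 mm, L = 128 mm, e = 16 mm; θ ← 0°
rotate_crank_by(-29°): θ ← 0° -29° = -29°
rotate_crank_by(+7°): θ ← -29° +7° = -22°
rotate_crank_by(-34°): θ ← -22° -34° = -56°
rotate_crank_by(+25°): θ ← -56° +25° = -31°
rotate_crank_by(-25°): θ ← -31° -25° = -56°
crank pin P = (r cos θ, r sin θ) = (12.302244, -18.238827)
h = r sin θ − e = -18.238827 − 16 = -34.238827
x = r cos θ + √(L² − h²) = 12.302244 + √(16384.0 − 1172.2972) = 12.302244 + 123.335732 = 135.637976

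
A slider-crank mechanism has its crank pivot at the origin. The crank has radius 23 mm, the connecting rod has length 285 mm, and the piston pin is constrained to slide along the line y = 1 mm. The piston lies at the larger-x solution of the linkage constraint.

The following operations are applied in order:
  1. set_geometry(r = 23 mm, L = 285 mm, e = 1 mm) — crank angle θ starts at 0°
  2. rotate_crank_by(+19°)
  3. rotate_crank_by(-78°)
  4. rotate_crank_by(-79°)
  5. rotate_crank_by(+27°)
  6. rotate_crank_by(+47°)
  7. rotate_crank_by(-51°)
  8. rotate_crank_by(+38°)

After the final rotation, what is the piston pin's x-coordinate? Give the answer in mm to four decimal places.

289.2108

set_geometry: r = 23 mm, L = 285 mm, e = 1 mm; θ ← 0°
rotate_crank_by(+19°): θ ← 0° +19° = 19°
rotate_crank_by(-78°): θ ← 19° -78° = -59°
rotate_crank_by(-79°): θ ← -59° -79° = -138°
rotate_crank_by(+27°): θ ← -138° +27° = -111°
rotate_crank_by(+47°): θ ← -111° +47° = -64°
rotate_crank_by(-51°): θ ← -64° -51° = -115°
rotate_crank_by(+38°): θ ← -115° +38° = -77°
crank pin P = (r cos θ, r sin θ) = (5.173874, -22.410511)
h = r sin θ − e = -22.410511 − 1 = -23.410511
x = r cos θ + √(L² − h²) = 5.173874 + √(81225.0 − 548.0520) = 5.173874 + 284.036878 = 289.210752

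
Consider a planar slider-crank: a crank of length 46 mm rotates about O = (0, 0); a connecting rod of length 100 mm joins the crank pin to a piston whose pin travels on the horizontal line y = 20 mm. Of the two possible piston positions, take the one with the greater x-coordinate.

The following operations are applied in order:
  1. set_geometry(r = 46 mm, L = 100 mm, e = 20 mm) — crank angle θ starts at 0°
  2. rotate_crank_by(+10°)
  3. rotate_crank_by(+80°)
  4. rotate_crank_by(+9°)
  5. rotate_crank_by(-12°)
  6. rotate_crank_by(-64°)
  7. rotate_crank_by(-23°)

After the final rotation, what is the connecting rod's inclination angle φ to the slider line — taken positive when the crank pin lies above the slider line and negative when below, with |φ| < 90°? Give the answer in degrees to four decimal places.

-11.5370

set_geometry: r = 46 mm, L = 100 mm, e = 20 mm; θ ← 0°
rotate_crank_by(+10°): θ ← 0° +10° = 10°
rotate_crank_by(+80°): θ ← 10° +80° = 90°
rotate_crank_by(+9°): θ ← 90° +9° = 99°
rotate_crank_by(-12°): θ ← 99° -12° = 87°
rotate_crank_by(-64°): θ ← 87° -64° = 23°
rotate_crank_by(-23°): θ ← 23° -23° = 0°
crank pin P = (r cos θ, r sin θ) = (46.000000, 0.000000)
h = r sin θ − e = 0.000000 − 20 = -20.000000
sin φ = h / L = -20.000000 / 100 = -0.20000000
φ = arcsin(-0.20000000) = -11.536959°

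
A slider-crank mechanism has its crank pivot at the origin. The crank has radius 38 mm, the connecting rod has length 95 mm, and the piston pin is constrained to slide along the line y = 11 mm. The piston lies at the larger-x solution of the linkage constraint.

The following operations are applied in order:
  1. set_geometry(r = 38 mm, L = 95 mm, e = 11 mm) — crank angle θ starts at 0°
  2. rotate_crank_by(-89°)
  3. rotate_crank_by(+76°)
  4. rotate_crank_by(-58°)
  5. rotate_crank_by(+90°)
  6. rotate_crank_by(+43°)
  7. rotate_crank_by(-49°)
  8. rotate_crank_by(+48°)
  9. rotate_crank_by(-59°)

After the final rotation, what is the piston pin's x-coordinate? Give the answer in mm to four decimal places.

132.4830

set_geometry: r = 38 mm, L = 95 mm, e = 11 mm; θ ← 0°
rotate_crank_by(-89°): θ ← 0° -89° = -89°
rotate_crank_by(+76°): θ ← -89° +76° = -13°
rotate_crank_by(-58°): θ ← -13° -58° = -71°
rotate_crank_by(+90°): θ ← -71° +90° = 19°
rotate_crank_by(+43°): θ ← 19° +43° = 62°
rotate_crank_by(-49°): θ ← 62° -49° = 13°
rotate_crank_by(+48°): θ ← 13° +48° = 61°
rotate_crank_by(-59°): θ ← 61° -59° = 2°
crank pin P = (r cos θ, r sin θ) = (37.976851, 1.326181)
h = r sin θ − e = 1.326181 − 11 = -9.673819
x = r cos θ + √(L² − h²) = 37.976851 + √(9025.0 − 93.5828) = 37.976851 + 94.506176 = 132.483027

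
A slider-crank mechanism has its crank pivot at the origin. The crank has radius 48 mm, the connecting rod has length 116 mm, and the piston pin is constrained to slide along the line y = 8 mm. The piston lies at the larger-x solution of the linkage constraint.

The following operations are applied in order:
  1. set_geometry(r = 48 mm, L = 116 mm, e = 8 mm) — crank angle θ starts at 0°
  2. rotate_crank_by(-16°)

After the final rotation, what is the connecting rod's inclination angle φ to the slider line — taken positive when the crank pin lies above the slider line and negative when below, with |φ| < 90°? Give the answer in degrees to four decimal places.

set_geometry: r = 48 mm, L = 116 mm, e = 8 mm; θ ← 0°
rotate_crank_by(-16°): θ ← 0° -16° = -16°
crank pin P = (r cos θ, r sin θ) = (46.140561, -13.230593)
h = r sin θ − e = -13.230593 − 8 = -21.230593
sin φ = h / L = -21.230593 / 116 = -0.18302235
φ = arcsin(-0.18302235) = -10.545853°

-10.5459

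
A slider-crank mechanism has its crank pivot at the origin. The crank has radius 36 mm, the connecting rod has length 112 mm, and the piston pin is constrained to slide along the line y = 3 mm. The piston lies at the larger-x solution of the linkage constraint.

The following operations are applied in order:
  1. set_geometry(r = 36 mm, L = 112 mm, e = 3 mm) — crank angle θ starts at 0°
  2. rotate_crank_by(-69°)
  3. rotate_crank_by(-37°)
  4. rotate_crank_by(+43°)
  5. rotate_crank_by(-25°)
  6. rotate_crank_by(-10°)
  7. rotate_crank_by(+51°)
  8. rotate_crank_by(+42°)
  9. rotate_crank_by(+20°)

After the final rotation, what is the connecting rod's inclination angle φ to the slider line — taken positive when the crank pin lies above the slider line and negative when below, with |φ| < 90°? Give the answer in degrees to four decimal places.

3.2335

set_geometry: r = 36 mm, L = 112 mm, e = 3 mm; θ ← 0°
rotate_crank_by(-69°): θ ← 0° -69° = -69°
rotate_crank_by(-37°): θ ← -69° -37° = -106°
rotate_crank_by(+43°): θ ← -106° +43° = -63°
rotate_crank_by(-25°): θ ← -63° -25° = -88°
rotate_crank_by(-10°): θ ← -88° -10° = -98°
rotate_crank_by(+51°): θ ← -98° +51° = -47°
rotate_crank_by(+42°): θ ← -47° +42° = -5°
rotate_crank_by(+20°): θ ← -5° +20° = 15°
crank pin P = (r cos θ, r sin θ) = (34.773330, 9.317486)
h = r sin θ − e = 9.317486 − 3 = 6.317486
sin φ = h / L = 6.317486 / 112 = 0.05640612
φ = arcsin(0.05640612) = 3.233549°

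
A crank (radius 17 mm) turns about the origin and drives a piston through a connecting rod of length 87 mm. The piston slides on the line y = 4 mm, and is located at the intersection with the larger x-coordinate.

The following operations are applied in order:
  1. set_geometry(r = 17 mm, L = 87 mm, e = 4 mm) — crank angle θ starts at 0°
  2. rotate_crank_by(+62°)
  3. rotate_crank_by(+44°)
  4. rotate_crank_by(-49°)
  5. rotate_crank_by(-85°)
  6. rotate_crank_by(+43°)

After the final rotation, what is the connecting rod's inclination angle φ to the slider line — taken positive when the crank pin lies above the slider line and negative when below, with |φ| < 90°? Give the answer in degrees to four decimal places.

0.2634

set_geometry: r = 17 mm, L = 87 mm, e = 4 mm; θ ← 0°
rotate_crank_by(+62°): θ ← 0° +62° = 62°
rotate_crank_by(+44°): θ ← 62° +44° = 106°
rotate_crank_by(-49°): θ ← 106° -49° = 57°
rotate_crank_by(-85°): θ ← 57° -85° = -28°
rotate_crank_by(+43°): θ ← -28° +43° = 15°
crank pin P = (r cos θ, r sin θ) = (16.420739, 4.399924)
h = r sin θ − e = 4.399924 − 4 = 0.399924
sin φ = h / L = 0.399924 / 87 = 0.00459682
φ = arcsin(0.00459682) = 0.263380°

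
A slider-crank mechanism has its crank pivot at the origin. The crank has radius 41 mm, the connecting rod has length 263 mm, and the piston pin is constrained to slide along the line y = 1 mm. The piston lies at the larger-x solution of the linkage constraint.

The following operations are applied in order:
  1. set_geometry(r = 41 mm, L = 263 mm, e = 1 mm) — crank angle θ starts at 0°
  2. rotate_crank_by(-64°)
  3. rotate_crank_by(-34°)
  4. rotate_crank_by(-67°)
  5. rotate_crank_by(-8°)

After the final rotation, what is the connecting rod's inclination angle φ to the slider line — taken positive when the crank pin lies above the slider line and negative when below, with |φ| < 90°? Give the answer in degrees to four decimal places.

-1.3065

set_geometry: r = 41 mm, L = 263 mm, e = 1 mm; θ ← 0°
rotate_crank_by(-64°): θ ← 0° -64° = -64°
rotate_crank_by(-34°): θ ← -64° -34° = -98°
rotate_crank_by(-67°): θ ← -98° -67° = -165°
rotate_crank_by(-8°): θ ← -165° -8° = -173°
crank pin P = (r cos θ, r sin θ) = (-40.694392, -4.996643)
h = r sin θ − e = -4.996643 − 1 = -5.996643
sin φ = h / L = -5.996643 / 263 = -0.02280092
φ = arcsin(-0.02280092) = -1.306510°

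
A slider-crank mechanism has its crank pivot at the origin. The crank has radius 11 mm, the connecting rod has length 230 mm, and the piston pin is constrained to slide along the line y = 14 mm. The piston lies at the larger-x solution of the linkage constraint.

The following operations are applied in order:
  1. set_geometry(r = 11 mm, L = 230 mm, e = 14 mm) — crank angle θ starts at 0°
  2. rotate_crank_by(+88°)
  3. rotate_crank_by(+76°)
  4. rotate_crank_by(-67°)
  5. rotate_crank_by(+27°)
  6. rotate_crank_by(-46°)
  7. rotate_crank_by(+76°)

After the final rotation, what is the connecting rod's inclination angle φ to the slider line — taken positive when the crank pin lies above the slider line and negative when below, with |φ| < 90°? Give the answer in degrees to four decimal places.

set_geometry: r = 11 mm, L = 230 mm, e = 14 mm; θ ← 0°
rotate_crank_by(+88°): θ ← 0° +88° = 88°
rotate_crank_by(+76°): θ ← 88° +76° = 164°
rotate_crank_by(-67°): θ ← 164° -67° = 97°
rotate_crank_by(+27°): θ ← 97° +27° = 124°
rotate_crank_by(-46°): θ ← 124° -46° = 78°
rotate_crank_by(+76°): θ ← 78° +76° = 154°
crank pin P = (r cos θ, r sin θ) = (-9.886735, 4.822083)
h = r sin θ − e = 4.822083 − 14 = -9.177917
sin φ = h / L = -9.177917 / 230 = -0.03990399
φ = arcsin(-0.03990399) = -2.286937°

-2.2869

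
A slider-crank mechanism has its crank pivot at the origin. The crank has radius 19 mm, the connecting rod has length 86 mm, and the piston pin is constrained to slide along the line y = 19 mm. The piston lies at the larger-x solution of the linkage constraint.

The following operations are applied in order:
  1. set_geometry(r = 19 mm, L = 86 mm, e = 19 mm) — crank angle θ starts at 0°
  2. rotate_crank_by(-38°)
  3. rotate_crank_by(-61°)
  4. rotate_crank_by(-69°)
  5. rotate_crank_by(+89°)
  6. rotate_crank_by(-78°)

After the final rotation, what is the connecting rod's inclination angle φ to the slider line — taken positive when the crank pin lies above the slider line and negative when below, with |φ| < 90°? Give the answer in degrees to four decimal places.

set_geometry: r = 19 mm, L = 86 mm, e = 19 mm; θ ← 0°
rotate_crank_by(-38°): θ ← 0° -38° = -38°
rotate_crank_by(-61°): θ ← -38° -61° = -99°
rotate_crank_by(-69°): θ ← -99° -69° = -168°
rotate_crank_by(+89°): θ ← -168° +89° = -79°
rotate_crank_by(-78°): θ ← -79° -78° = -157°
crank pin P = (r cos θ, r sin θ) = (-17.489592, -7.423891)
h = r sin θ − e = -7.423891 − 19 = -26.423891
sin φ = h / L = -26.423891 / 86 = -0.30725455
φ = arcsin(-0.30725455) = -17.893855°

-17.8939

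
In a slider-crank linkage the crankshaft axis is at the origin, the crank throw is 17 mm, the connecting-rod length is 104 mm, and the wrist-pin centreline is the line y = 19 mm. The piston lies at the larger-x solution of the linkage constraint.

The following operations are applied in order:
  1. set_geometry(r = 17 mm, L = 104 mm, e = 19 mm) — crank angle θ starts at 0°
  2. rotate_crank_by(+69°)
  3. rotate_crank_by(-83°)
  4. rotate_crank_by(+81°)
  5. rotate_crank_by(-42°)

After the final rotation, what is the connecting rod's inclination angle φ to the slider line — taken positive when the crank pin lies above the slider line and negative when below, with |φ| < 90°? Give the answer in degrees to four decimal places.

-6.5235

set_geometry: r = 17 mm, L = 104 mm, e = 19 mm; θ ← 0°
rotate_crank_by(+69°): θ ← 0° +69° = 69°
rotate_crank_by(-83°): θ ← 69° -83° = -14°
rotate_crank_by(+81°): θ ← -14° +81° = 67°
rotate_crank_by(-42°): θ ← 67° -42° = 25°
crank pin P = (r cos θ, r sin θ) = (15.407232, 7.184510)
h = r sin θ − e = 7.184510 − 19 = -11.815490
sin φ = h / L = -11.815490 / 104 = -0.11361048
φ = arcsin(-0.11361048) = -6.523486°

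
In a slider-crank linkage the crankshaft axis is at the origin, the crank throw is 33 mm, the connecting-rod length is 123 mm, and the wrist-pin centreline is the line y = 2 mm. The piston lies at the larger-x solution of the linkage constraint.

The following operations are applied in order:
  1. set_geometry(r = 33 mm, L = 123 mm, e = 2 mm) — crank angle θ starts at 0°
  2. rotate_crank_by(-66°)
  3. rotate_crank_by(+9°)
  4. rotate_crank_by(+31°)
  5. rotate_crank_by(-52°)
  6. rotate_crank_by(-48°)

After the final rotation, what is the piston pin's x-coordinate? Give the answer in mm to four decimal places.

100.2085

set_geometry: r = 33 mm, L = 123 mm, e = 2 mm; θ ← 0°
rotate_crank_by(-66°): θ ← 0° -66° = -66°
rotate_crank_by(+9°): θ ← -66° +9° = -57°
rotate_crank_by(+31°): θ ← -57° +31° = -26°
rotate_crank_by(-52°): θ ← -26° -52° = -78°
rotate_crank_by(-48°): θ ← -78° -48° = -126°
crank pin P = (r cos θ, r sin θ) = (-19.396913, -26.697561)
h = r sin θ − e = -26.697561 − 2 = -28.697561
x = r cos θ + √(L² − h²) = -19.396913 + √(15129.0 − 823.5500) = -19.396913 + 119.605393 = 100.208480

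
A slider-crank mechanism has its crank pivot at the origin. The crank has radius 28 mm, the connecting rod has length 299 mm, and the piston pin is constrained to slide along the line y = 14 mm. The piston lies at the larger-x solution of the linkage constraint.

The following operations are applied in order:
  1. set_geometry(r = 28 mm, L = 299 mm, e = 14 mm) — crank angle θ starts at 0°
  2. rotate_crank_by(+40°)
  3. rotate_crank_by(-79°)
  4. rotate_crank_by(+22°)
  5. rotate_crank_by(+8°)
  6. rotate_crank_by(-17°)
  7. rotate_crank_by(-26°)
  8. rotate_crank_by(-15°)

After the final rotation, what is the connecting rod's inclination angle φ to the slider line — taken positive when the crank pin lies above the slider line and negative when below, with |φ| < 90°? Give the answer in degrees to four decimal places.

set_geometry: r = 28 mm, L = 299 mm, e = 14 mm; θ ← 0°
rotate_crank_by(+40°): θ ← 0° +40° = 40°
rotate_crank_by(-79°): θ ← 40° -79° = -39°
rotate_crank_by(+22°): θ ← -39° +22° = -17°
rotate_crank_by(+8°): θ ← -17° +8° = -9°
rotate_crank_by(-17°): θ ← -9° -17° = -26°
rotate_crank_by(-26°): θ ← -26° -26° = -52°
rotate_crank_by(-15°): θ ← -52° -15° = -67°
crank pin P = (r cos θ, r sin θ) = (10.940472, -25.774136)
h = r sin θ − e = -25.774136 − 14 = -39.774136
sin φ = h / L = -39.774136 / 299 = -0.13302387
φ = arcsin(-0.13302387) = -7.644365°

-7.6444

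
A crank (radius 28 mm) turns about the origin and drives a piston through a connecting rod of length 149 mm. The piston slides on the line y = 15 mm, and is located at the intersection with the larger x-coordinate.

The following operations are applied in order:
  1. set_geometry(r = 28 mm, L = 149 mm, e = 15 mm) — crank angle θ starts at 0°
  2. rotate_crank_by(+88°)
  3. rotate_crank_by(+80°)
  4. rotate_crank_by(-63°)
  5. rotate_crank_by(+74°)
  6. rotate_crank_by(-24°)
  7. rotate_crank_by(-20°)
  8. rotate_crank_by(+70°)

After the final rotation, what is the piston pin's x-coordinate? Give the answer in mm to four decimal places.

set_geometry: r = 28 mm, L = 149 mm, e = 15 mm; θ ← 0°
rotate_crank_by(+88°): θ ← 0° +88° = 88°
rotate_crank_by(+80°): θ ← 88° +80° = 168°
rotate_crank_by(-63°): θ ← 168° -63° = 105°
rotate_crank_by(+74°): θ ← 105° +74° = 179°
rotate_crank_by(-24°): θ ← 179° -24° = 155°
rotate_crank_by(-20°): θ ← 155° -20° = 135°
rotate_crank_by(+70°): θ ← 135° +70° = 205°
crank pin P = (r cos θ, r sin θ) = (-25.376618, -11.833311)
h = r sin θ − e = -11.833311 − 15 = -26.833311
x = r cos θ + √(L² − h²) = -25.376618 + √(22201.0 − 720.0266) = -25.376618 + 146.563888 = 121.187270

121.1873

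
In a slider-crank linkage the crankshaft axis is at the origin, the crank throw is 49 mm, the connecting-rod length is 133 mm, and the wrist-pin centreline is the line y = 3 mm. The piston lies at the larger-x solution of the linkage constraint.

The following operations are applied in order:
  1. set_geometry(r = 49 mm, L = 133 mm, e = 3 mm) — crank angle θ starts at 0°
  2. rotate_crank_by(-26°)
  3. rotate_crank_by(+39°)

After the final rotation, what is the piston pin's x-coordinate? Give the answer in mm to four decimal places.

set_geometry: r = 49 mm, L = 133 mm, e = 3 mm; θ ← 0°
rotate_crank_by(-26°): θ ← 0° -26° = -26°
rotate_crank_by(+39°): θ ← -26° +39° = 13°
crank pin P = (r cos θ, r sin θ) = (47.744133, 11.022602)
h = r sin θ − e = 11.022602 − 3 = 8.022602
x = r cos θ + √(L² − h²) = 47.744133 + √(17689.0 − 64.3621) = 47.744133 + 132.757817 = 180.501950

180.5019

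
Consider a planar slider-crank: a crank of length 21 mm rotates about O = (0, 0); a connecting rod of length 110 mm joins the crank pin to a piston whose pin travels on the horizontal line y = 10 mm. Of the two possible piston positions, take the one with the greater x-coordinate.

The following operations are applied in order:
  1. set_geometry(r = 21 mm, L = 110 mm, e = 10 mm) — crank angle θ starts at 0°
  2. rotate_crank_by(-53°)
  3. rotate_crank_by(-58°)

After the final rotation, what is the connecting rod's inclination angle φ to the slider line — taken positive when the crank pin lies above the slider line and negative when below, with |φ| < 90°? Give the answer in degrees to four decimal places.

set_geometry: r = 21 mm, L = 110 mm, e = 10 mm; θ ← 0°
rotate_crank_by(-53°): θ ← 0° -53° = -53°
rotate_crank_by(-58°): θ ← -53° -58° = -111°
crank pin P = (r cos θ, r sin θ) = (-7.525727, -19.605189)
h = r sin θ − e = -19.605189 − 10 = -29.605189
sin φ = h / L = -29.605189 / 110 = -0.26913808
φ = arcsin(-0.26913808) = -15.612984°

-15.6130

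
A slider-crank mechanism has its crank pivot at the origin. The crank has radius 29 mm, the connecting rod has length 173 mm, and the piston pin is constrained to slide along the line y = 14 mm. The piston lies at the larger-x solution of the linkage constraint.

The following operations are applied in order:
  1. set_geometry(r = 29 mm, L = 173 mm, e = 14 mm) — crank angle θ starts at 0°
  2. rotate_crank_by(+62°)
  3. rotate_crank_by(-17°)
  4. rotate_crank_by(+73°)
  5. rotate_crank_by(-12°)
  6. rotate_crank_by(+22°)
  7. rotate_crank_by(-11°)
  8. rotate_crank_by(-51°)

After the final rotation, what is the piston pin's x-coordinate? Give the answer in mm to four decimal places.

set_geometry: r = 29 mm, L = 173 mm, e = 14 mm; θ ← 0°
rotate_crank_by(+62°): θ ← 0° +62° = 62°
rotate_crank_by(-17°): θ ← 62° -17° = 45°
rotate_crank_by(+73°): θ ← 45° +73° = 118°
rotate_crank_by(-12°): θ ← 118° -12° = 106°
rotate_crank_by(+22°): θ ← 106° +22° = 128°
rotate_crank_by(-11°): θ ← 128° -11° = 117°
rotate_crank_by(-51°): θ ← 117° -51° = 66°
crank pin P = (r cos θ, r sin θ) = (11.795363, 26.492818)
h = r sin θ − e = 26.492818 − 14 = 12.492818
x = r cos θ + √(L² − h²) = 11.795363 + √(29929.0 − 156.0705) = 11.795363 + 172.548340 = 184.343702

184.3437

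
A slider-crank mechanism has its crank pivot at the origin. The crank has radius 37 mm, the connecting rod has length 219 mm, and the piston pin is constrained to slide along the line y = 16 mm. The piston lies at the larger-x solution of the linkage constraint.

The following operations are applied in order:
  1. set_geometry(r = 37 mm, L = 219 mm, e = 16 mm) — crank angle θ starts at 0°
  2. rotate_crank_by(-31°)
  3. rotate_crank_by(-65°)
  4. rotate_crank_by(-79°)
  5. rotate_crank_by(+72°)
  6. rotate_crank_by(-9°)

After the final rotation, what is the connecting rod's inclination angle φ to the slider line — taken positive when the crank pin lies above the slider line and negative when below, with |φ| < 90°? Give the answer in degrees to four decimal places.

-13.2798

set_geometry: r = 37 mm, L = 219 mm, e = 16 mm; θ ← 0°
rotate_crank_by(-31°): θ ← 0° -31° = -31°
rotate_crank_by(-65°): θ ← -31° -65° = -96°
rotate_crank_by(-79°): θ ← -96° -79° = -175°
rotate_crank_by(+72°): θ ← -175° +72° = -103°
rotate_crank_by(-9°): θ ← -103° -9° = -112°
crank pin P = (r cos θ, r sin θ) = (-13.860444, -34.305803)
h = r sin θ − e = -34.305803 − 16 = -50.305803
sin φ = h / L = -50.305803 / 219 = -0.22970686
φ = arcsin(-0.22970686) = -13.279814°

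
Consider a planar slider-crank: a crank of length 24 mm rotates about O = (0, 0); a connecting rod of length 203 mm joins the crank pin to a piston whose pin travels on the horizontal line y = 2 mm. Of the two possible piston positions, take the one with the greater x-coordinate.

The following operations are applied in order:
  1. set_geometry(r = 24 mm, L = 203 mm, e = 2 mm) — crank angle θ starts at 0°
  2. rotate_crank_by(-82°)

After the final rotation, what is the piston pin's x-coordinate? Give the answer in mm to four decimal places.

204.6983

set_geometry: r = 24 mm, L = 203 mm, e = 2 mm; θ ← 0°
rotate_crank_by(-82°): θ ← 0° -82° = -82°
crank pin P = (r cos θ, r sin θ) = (3.340154, -23.766434)
h = r sin θ − e = -23.766434 − 2 = -25.766434
x = r cos θ + √(L² − h²) = 3.340154 + √(41209.0 − 663.9091) = 3.340154 + 201.358116 = 204.698270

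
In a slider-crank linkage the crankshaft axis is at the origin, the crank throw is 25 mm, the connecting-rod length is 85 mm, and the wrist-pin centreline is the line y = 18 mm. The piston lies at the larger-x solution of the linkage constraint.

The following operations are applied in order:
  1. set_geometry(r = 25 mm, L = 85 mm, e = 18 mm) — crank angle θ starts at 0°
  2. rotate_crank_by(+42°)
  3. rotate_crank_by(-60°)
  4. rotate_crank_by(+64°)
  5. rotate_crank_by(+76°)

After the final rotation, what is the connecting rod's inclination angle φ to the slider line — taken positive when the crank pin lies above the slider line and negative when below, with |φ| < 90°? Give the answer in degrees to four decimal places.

set_geometry: r = 25 mm, L = 85 mm, e = 18 mm; θ ← 0°
rotate_crank_by(+42°): θ ← 0° +42° = 42°
rotate_crank_by(-60°): θ ← 42° -60° = -18°
rotate_crank_by(+64°): θ ← -18° +64° = 46°
rotate_crank_by(+76°): θ ← 46° +76° = 122°
crank pin P = (r cos θ, r sin θ) = (-13.247982, 21.201202)
h = r sin θ − e = 21.201202 − 18 = 3.201202
sin φ = h / L = 3.201202 / 85 = 0.03766120
φ = arcsin(0.03766120) = 2.158339°

2.1583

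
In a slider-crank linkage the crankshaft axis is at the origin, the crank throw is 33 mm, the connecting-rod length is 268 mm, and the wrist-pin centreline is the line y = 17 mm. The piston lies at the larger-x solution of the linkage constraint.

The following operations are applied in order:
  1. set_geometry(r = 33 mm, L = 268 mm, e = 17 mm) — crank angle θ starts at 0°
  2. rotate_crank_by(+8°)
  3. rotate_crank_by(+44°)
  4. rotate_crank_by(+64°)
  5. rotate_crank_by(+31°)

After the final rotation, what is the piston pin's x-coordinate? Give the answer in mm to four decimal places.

240.3221

set_geometry: r = 33 mm, L = 268 mm, e = 17 mm; θ ← 0°
rotate_crank_by(+8°): θ ← 0° +8° = 8°
rotate_crank_by(+44°): θ ← 8° +44° = 52°
rotate_crank_by(+64°): θ ← 52° +64° = 116°
rotate_crank_by(+31°): θ ← 116° +31° = 147°
crank pin P = (r cos θ, r sin θ) = (-27.676129, 17.973088)
h = r sin θ − e = 17.973088 − 17 = 0.973088
x = r cos θ + √(L² − h²) = -27.676129 + √(71824.0 − 0.9469) = -27.676129 + 267.998233 = 240.322105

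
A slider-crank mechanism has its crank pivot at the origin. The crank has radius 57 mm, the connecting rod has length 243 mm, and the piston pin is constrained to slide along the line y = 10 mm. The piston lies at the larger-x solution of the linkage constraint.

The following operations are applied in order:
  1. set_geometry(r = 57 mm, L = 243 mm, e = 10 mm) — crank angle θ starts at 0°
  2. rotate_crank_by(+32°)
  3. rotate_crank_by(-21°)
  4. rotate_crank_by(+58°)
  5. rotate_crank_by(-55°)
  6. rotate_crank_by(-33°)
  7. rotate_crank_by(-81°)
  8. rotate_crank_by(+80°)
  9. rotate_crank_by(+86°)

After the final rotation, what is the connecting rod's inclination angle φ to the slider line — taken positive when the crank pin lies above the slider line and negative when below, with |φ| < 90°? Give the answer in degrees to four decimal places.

set_geometry: r = 57 mm, L = 243 mm, e = 10 mm; θ ← 0°
rotate_crank_by(+32°): θ ← 0° +32° = 32°
rotate_crank_by(-21°): θ ← 32° -21° = 11°
rotate_crank_by(+58°): θ ← 11° +58° = 69°
rotate_crank_by(-55°): θ ← 69° -55° = 14°
rotate_crank_by(-33°): θ ← 14° -33° = -19°
rotate_crank_by(-81°): θ ← -19° -81° = -100°
rotate_crank_by(+80°): θ ← -100° +80° = -20°
rotate_crank_by(+86°): θ ← -20° +86° = 66°
crank pin P = (r cos θ, r sin θ) = (23.183989, 52.072091)
h = r sin θ − e = 52.072091 − 10 = 42.072091
sin φ = h / L = 42.072091 / 243 = 0.17313618
φ = arcsin(0.17313618) = 9.970213°

9.9702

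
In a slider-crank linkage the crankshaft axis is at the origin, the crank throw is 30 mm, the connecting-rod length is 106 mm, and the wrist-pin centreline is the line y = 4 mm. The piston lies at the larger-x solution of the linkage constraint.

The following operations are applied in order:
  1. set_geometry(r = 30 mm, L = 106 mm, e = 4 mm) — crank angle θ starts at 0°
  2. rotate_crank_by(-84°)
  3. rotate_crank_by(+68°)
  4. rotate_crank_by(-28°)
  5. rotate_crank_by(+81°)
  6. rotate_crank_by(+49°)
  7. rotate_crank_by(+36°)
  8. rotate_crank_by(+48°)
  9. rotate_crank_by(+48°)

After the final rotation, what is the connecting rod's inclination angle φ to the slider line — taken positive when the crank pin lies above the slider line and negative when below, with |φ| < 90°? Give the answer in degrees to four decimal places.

-12.2384

set_geometry: r = 30 mm, L = 106 mm, e = 4 mm; θ ← 0°
rotate_crank_by(-84°): θ ← 0° -84° = -84°
rotate_crank_by(+68°): θ ← -84° +68° = -16°
rotate_crank_by(-28°): θ ← -16° -28° = -44°
rotate_crank_by(+81°): θ ← -44° +81° = 37°
rotate_crank_by(+49°): θ ← 37° +49° = 86°
rotate_crank_by(+36°): θ ← 86° +36° = 122°
rotate_crank_by(+48°): θ ← 122° +48° = 170°
rotate_crank_by(+48°): θ ← 170° +48° = 218°
crank pin P = (r cos θ, r sin θ) = (-23.640323, -18.469844)
h = r sin θ − e = -18.469844 − 4 = -22.469844
sin φ = h / L = -22.469844 / 106 = -0.21197966
φ = arcsin(-0.21197966) = -12.238391°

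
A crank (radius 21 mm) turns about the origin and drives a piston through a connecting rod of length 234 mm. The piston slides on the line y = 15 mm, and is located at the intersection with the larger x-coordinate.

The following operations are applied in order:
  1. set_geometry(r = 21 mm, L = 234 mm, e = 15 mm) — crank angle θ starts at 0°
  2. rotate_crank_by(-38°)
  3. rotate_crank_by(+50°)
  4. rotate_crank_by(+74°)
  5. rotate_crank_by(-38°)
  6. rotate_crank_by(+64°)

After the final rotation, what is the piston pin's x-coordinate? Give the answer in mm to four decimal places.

226.0905

set_geometry: r = 21 mm, L = 234 mm, e = 15 mm; θ ← 0°
rotate_crank_by(-38°): θ ← 0° -38° = -38°
rotate_crank_by(+50°): θ ← -38° +50° = 12°
rotate_crank_by(+74°): θ ← 12° +74° = 86°
rotate_crank_by(-38°): θ ← 86° -38° = 48°
rotate_crank_by(+64°): θ ← 48° +64° = 112°
crank pin P = (r cos θ, r sin θ) = (-7.866738, 19.470861)
h = r sin θ − e = 19.470861 − 15 = 4.470861
x = r cos θ + √(L² − h²) = -7.866738 + √(54756.0 − 19.9886) = -7.866738 + 233.957285 = 226.090547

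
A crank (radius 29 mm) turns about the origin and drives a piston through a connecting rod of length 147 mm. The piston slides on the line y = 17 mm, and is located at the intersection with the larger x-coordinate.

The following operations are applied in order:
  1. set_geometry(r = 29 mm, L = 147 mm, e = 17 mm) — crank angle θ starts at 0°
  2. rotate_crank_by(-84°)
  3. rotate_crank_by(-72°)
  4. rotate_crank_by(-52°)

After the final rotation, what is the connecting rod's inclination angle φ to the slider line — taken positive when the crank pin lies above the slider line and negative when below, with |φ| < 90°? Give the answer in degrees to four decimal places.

set_geometry: r = 29 mm, L = 147 mm, e = 17 mm; θ ← 0°
rotate_crank_by(-84°): θ ← 0° -84° = -84°
rotate_crank_by(-72°): θ ← -84° -72° = -156°
rotate_crank_by(-52°): θ ← -156° -52° = -208°
crank pin P = (r cos θ, r sin θ) = (-25.605480, 13.614675)
h = r sin θ − e = 13.614675 − 17 = -3.385325
sin φ = h / L = -3.385325 / 147 = -0.02302942
φ = arcsin(-0.02302942) = -1.319605°

-1.3196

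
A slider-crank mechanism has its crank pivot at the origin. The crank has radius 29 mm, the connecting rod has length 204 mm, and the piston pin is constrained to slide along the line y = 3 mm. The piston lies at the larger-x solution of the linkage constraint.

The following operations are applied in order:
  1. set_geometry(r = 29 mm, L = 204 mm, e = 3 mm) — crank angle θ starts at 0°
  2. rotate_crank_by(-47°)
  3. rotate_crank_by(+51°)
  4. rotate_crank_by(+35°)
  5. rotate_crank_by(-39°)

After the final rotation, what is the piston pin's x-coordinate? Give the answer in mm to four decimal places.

232.9779

set_geometry: r = 29 mm, L = 204 mm, e = 3 mm; θ ← 0°
rotate_crank_by(-47°): θ ← 0° -47° = -47°
rotate_crank_by(+51°): θ ← -47° +51° = 4°
rotate_crank_by(+35°): θ ← 4° +35° = 39°
rotate_crank_by(-39°): θ ← 39° -39° = 0°
crank pin P = (r cos θ, r sin θ) = (29.000000, 0.000000)
h = r sin θ − e = 0.000000 − 3 = -3.000000
x = r cos θ + √(L² − h²) = 29.000000 + √(41616.0 − 9.0000) = 29.000000 + 203.977940 = 232.977940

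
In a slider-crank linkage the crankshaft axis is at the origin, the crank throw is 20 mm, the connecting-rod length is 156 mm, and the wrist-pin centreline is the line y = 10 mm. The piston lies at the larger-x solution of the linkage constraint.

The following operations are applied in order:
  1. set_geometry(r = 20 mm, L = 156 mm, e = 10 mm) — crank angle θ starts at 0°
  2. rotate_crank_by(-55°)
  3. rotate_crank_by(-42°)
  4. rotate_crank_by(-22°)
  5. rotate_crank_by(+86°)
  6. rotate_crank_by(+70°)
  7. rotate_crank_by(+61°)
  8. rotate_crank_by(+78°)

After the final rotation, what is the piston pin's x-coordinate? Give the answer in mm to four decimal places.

set_geometry: r = 20 mm, L = 156 mm, e = 10 mm; θ ← 0°
rotate_crank_by(-55°): θ ← 0° -55° = -55°
rotate_crank_by(-42°): θ ← -55° -42° = -97°
rotate_crank_by(-22°): θ ← -97° -22° = -119°
rotate_crank_by(+86°): θ ← -119° +86° = -33°
rotate_crank_by(+70°): θ ← -33° +70° = 37°
rotate_crank_by(+61°): θ ← 37° +61° = 98°
rotate_crank_by(+78°): θ ← 98° +78° = 176°
crank pin P = (r cos θ, r sin θ) = (-19.951281, 1.395129)
h = r sin θ − e = 1.395129 − 10 = -8.604871
x = r cos θ + √(L² − h²) = -19.951281 + √(24336.0 − 74.0438) = -19.951281 + 155.762499 = 135.811218

135.8112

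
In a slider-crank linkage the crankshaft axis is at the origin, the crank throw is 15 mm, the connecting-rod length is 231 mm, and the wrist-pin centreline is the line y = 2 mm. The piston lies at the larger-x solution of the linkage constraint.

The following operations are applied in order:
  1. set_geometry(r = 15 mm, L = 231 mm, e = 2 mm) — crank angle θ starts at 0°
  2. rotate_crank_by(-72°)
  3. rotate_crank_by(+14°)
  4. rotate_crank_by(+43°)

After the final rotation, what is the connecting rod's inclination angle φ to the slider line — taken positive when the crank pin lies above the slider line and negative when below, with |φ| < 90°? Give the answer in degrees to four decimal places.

-1.4592

set_geometry: r = 15 mm, L = 231 mm, e = 2 mm; θ ← 0°
rotate_crank_by(-72°): θ ← 0° -72° = -72°
rotate_crank_by(+14°): θ ← -72° +14° = -58°
rotate_crank_by(+43°): θ ← -58° +43° = -15°
crank pin P = (r cos θ, r sin θ) = (14.488887, -3.882286)
h = r sin θ − e = -3.882286 − 2 = -5.882286
sin φ = h / L = -5.882286 / 231 = -0.02546444
φ = arcsin(-0.02546444) = -1.459163°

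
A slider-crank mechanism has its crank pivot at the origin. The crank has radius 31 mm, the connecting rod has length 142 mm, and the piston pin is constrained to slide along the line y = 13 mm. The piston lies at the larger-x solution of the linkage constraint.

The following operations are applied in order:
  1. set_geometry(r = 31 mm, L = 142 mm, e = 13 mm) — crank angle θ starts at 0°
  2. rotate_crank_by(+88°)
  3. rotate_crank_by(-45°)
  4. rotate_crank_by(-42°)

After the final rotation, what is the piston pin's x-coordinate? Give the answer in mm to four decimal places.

172.4477

set_geometry: r = 31 mm, L = 142 mm, e = 13 mm; θ ← 0°
rotate_crank_by(+88°): θ ← 0° +88° = 88°
rotate_crank_by(-45°): θ ← 88° -45° = 43°
rotate_crank_by(-42°): θ ← 43° -42° = 1°
crank pin P = (r cos θ, r sin θ) = (30.995279, 0.541025)
h = r sin θ − e = 0.541025 − 13 = -12.458975
x = r cos θ + √(L² − h²) = 30.995279 + √(20164.0 − 155.2261) = 30.995279 + 141.452373 = 172.447652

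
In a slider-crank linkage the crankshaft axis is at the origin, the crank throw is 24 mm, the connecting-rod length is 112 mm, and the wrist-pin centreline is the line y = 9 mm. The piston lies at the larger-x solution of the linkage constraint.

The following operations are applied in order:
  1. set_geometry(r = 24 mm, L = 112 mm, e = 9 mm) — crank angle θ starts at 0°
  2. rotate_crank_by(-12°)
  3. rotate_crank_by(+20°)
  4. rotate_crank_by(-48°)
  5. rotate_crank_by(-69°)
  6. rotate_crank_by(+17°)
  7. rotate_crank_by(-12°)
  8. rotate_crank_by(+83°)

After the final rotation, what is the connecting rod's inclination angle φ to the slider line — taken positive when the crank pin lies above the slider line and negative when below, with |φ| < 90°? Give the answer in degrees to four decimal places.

-9.0415

set_geometry: r = 24 mm, L = 112 mm, e = 9 mm; θ ← 0°
rotate_crank_by(-12°): θ ← 0° -12° = -12°
rotate_crank_by(+20°): θ ← -12° +20° = 8°
rotate_crank_by(-48°): θ ← 8° -48° = -40°
rotate_crank_by(-69°): θ ← -40° -69° = -109°
rotate_crank_by(+17°): θ ← -109° +17° = -92°
rotate_crank_by(-12°): θ ← -92° -12° = -104°
rotate_crank_by(+83°): θ ← -104° +83° = -21°
crank pin P = (r cos θ, r sin θ) = (22.405930, -8.600831)
h = r sin θ − e = -8.600831 − 9 = -17.600831
sin φ = h / L = -17.600831 / 112 = -0.15715027
φ = arcsin(-0.15715027) = -9.041527°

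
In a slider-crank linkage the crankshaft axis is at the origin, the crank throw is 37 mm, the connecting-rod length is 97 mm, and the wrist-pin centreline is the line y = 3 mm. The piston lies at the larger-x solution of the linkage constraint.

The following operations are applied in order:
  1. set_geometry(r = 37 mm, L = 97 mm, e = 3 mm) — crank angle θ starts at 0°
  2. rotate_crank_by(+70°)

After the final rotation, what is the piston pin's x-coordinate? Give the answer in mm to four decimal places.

104.3049

set_geometry: r = 37 mm, L = 97 mm, e = 3 mm; θ ← 0°
rotate_crank_by(+70°): θ ← 0° +70° = 70°
crank pin P = (r cos θ, r sin θ) = (12.654745, 34.768627)
h = r sin θ − e = 34.768627 − 3 = 31.768627
x = r cos θ + √(L² − h²) = 12.654745 + √(9409.0 − 1009.2457) = 12.654745 + 91.650174 = 104.304919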